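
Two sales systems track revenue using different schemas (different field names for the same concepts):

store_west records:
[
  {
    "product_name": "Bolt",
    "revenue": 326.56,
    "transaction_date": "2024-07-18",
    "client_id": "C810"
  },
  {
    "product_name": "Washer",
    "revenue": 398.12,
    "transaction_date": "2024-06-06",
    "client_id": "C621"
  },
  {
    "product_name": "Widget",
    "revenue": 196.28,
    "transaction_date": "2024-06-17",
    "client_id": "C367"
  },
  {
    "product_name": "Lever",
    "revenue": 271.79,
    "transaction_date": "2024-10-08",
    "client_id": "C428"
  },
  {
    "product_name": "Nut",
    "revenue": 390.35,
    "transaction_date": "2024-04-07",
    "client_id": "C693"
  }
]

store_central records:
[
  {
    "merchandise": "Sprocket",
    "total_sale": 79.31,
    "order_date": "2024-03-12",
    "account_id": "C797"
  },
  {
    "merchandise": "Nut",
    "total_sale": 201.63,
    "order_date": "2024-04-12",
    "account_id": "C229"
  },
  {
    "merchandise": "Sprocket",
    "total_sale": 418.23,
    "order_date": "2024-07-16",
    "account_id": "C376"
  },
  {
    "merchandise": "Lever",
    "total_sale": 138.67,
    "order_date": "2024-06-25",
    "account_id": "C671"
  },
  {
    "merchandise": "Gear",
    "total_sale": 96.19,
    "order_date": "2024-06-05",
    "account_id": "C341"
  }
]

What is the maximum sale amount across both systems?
418.23

Reconcile: "revenue" (store_west) = "total_sale" (store_central) = sale amount

Maximum in store_west: 398.12
Maximum in store_central: 418.23

Overall maximum: max(398.12, 418.23) = 418.23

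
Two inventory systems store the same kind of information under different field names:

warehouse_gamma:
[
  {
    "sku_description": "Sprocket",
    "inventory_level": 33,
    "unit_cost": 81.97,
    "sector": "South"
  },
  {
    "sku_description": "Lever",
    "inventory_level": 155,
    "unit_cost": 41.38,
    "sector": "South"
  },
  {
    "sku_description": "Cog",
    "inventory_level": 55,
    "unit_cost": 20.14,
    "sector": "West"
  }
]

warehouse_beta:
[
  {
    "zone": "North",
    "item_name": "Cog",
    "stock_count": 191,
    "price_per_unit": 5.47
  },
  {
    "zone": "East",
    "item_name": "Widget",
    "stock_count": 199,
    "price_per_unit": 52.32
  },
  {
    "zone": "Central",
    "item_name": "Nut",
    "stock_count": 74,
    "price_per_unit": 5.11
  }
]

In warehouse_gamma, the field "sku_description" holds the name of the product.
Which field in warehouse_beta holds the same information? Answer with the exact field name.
item_name

In warehouse_gamma, "sku_description" holds the name of the product.
The fields in warehouse_beta are: "zone", "item_name", "stock_count", "price_per_unit".
"item_name" is the match: the name refers to the same concept and its values are product-name strings (e.g. 'Cog', 'Nut').
The other fields ("zone", "stock_count", "price_per_unit") hold different kinds of data.

So "sku_description" in warehouse_gamma corresponds to "item_name" in warehouse_beta.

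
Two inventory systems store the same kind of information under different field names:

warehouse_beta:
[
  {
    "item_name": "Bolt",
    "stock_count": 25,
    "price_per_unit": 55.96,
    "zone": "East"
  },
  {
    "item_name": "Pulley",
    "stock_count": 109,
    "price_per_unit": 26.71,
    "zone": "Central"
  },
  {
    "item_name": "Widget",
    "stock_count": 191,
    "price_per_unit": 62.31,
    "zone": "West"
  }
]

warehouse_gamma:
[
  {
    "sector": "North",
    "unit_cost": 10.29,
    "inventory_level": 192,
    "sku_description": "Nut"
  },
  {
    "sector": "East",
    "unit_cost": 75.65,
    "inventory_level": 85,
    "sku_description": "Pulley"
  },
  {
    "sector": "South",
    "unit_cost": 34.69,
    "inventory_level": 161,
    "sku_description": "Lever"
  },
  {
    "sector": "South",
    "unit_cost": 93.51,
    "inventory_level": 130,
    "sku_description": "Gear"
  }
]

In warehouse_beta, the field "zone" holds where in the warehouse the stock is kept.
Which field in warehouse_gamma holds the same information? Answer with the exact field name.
sector

In warehouse_beta, "zone" holds where in the warehouse the stock is kept.
The fields in warehouse_gamma are: "sector", "unit_cost", "inventory_level", "sku_description".
"sector" is the match: the name refers to the same concept and its values are area labels (e.g. 'East', 'North').
The other fields ("unit_cost", "inventory_level", "sku_description") hold different kinds of data.

So "zone" in warehouse_beta corresponds to "sector" in warehouse_gamma.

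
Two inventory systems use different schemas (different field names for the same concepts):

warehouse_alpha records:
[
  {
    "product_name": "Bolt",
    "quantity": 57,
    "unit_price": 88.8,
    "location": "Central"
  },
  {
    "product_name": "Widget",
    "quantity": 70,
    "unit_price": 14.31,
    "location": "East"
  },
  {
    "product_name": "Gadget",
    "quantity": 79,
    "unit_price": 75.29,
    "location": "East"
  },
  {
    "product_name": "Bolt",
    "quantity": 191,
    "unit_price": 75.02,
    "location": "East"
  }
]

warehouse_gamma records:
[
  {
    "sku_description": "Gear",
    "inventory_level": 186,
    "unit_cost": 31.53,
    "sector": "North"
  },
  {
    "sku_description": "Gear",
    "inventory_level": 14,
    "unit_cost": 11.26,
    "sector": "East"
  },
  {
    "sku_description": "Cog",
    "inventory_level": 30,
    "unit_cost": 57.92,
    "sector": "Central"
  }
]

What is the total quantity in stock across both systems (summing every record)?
627

To reconcile these schemas, identify the field holding the quantity in stock in each system:
1. In warehouse_alpha it is "quantity"
2. In warehouse_gamma it is "inventory_level"

From warehouse_alpha: 57 + 70 + 79 + 191 = 397
From warehouse_gamma: 186 + 14 + 30 = 230

Total: 397 + 230 = 627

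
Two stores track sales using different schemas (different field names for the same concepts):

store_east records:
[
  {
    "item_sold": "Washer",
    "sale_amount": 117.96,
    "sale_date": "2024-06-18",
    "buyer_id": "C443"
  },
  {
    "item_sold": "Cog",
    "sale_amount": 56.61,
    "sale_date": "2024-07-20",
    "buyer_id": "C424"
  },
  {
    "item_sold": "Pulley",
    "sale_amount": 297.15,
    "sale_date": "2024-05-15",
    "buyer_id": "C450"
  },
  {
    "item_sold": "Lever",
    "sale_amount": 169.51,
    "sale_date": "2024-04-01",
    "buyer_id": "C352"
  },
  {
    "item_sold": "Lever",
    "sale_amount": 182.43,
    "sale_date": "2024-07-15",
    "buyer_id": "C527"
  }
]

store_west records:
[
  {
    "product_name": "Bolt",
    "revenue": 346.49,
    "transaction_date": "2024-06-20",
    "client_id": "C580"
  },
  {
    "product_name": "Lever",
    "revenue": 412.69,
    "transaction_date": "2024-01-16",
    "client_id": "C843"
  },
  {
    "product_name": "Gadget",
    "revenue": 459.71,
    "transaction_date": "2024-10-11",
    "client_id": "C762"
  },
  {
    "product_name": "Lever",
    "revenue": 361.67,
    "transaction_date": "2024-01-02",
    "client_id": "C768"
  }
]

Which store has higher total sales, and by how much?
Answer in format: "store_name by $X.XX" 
store_west by $756.90

Schema mapping: "sale_amount" (store_east) = "revenue" (store_west) = sale amount

Total for store_east: 823.66
Total for store_west: 1580.56

Difference: |823.66 - 1580.56| = 756.90
store_west has higher sales by $756.90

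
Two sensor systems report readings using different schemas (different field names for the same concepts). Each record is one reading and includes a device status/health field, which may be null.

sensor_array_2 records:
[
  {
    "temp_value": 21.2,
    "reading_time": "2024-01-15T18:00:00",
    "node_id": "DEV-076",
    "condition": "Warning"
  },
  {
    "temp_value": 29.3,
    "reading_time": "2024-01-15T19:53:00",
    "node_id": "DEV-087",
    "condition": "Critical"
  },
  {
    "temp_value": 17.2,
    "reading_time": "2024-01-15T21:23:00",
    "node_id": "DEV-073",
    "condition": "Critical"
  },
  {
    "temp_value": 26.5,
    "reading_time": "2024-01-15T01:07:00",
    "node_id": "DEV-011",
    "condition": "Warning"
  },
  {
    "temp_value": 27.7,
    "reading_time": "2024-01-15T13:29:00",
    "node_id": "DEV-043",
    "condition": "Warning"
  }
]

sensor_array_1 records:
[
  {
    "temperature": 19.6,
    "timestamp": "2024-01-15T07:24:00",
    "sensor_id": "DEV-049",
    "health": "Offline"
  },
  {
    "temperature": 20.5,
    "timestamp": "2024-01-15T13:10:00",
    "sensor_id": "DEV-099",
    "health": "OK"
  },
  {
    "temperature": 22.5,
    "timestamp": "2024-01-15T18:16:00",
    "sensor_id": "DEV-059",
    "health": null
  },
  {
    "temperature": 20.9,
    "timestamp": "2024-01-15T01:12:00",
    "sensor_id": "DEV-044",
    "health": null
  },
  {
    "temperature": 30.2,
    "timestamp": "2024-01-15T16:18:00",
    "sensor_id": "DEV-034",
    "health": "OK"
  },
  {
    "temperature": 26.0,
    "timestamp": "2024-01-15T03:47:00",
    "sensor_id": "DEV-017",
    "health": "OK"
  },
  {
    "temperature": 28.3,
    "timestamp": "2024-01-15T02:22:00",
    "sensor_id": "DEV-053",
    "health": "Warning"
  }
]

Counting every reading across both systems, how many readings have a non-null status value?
10

Schema mapping: "condition" (sensor_array_2) = "health" (sensor_array_1) = status

Non-null in sensor_array_2: 5
Non-null in sensor_array_1: 5

Total non-null: 5 + 5 = 10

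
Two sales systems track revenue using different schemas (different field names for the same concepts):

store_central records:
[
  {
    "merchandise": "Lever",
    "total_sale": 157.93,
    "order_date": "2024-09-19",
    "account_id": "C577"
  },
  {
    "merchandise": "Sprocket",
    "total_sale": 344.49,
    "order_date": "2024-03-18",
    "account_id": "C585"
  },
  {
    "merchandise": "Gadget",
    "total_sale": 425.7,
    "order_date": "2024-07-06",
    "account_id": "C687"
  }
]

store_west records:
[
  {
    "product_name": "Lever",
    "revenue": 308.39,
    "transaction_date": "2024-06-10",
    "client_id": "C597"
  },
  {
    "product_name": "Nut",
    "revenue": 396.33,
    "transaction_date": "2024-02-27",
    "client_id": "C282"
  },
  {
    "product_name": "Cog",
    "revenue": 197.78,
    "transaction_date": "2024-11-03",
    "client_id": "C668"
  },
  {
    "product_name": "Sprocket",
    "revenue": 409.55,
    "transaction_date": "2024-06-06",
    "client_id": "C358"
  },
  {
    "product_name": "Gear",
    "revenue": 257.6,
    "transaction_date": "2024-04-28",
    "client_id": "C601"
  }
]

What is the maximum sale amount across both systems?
425.7

Reconcile: "total_sale" (store_central) = "revenue" (store_west) = sale amount

Maximum in store_central: 425.7
Maximum in store_west: 409.55

Overall maximum: max(425.7, 409.55) = 425.7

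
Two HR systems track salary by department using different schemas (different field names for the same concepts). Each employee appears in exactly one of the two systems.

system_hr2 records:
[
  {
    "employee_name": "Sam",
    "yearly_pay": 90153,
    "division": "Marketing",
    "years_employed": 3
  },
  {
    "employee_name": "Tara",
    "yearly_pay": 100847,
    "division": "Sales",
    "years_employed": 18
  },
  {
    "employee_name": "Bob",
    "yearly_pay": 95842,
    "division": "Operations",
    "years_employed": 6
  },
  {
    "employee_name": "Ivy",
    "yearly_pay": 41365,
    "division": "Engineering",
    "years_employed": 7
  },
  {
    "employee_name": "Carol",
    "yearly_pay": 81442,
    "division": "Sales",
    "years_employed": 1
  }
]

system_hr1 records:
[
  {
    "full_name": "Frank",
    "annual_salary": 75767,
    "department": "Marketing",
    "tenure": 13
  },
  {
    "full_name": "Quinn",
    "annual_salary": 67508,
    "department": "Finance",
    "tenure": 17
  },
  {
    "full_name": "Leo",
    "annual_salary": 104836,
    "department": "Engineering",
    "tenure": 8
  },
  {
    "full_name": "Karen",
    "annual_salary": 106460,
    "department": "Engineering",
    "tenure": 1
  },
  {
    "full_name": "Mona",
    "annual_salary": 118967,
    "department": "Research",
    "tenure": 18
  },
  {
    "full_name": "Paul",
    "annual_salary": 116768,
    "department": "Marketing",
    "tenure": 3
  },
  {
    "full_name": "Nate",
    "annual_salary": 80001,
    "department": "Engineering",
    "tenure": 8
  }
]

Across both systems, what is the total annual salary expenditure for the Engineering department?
332662

Schema mappings:
- "division" (system_hr2) = "department" (system_hr1) = department
- "yearly_pay" (system_hr2) = "annual_salary" (system_hr1) = salary

Engineering salaries from system_hr2: 41365
Engineering salaries from system_hr1: 291297

Total: 41365 + 291297 = 332662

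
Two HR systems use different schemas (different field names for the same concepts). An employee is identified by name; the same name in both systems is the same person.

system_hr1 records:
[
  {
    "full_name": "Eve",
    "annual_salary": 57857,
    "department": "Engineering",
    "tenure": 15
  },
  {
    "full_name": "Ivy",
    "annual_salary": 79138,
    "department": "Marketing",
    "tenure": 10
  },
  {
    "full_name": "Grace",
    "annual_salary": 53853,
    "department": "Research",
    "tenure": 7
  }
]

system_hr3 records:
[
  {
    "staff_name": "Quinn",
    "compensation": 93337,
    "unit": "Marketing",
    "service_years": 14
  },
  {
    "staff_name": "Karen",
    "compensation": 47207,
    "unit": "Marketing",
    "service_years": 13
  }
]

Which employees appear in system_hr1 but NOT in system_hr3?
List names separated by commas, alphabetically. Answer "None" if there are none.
Eve, Grace, Ivy

Schema mapping: "full_name" (system_hr1) = "staff_name" (system_hr3) = employee name

Names in system_hr1: ['Eve', 'Grace', 'Ivy']
Names in system_hr3: ['Karen', 'Quinn']

In system_hr1 but not system_hr3: ['Eve', 'Grace', 'Ivy']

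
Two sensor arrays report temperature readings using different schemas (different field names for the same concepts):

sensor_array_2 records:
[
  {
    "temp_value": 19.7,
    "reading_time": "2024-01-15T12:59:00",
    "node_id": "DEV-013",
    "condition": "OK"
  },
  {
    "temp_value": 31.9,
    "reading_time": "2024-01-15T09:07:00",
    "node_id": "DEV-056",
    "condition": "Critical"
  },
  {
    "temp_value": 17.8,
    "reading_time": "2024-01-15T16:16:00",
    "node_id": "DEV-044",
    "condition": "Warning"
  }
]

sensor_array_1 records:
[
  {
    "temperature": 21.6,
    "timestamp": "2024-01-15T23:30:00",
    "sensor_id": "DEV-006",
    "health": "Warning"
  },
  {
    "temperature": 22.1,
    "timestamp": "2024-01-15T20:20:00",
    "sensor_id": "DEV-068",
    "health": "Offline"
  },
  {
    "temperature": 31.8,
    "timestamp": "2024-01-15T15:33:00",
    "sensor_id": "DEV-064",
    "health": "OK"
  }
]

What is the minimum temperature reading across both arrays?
17.8

Schema mapping: "temp_value" (sensor_array_2) = "temperature" (sensor_array_1) = temperature reading

Minimum in sensor_array_2: 17.8
Minimum in sensor_array_1: 21.6

Overall minimum: min(17.8, 21.6) = 17.8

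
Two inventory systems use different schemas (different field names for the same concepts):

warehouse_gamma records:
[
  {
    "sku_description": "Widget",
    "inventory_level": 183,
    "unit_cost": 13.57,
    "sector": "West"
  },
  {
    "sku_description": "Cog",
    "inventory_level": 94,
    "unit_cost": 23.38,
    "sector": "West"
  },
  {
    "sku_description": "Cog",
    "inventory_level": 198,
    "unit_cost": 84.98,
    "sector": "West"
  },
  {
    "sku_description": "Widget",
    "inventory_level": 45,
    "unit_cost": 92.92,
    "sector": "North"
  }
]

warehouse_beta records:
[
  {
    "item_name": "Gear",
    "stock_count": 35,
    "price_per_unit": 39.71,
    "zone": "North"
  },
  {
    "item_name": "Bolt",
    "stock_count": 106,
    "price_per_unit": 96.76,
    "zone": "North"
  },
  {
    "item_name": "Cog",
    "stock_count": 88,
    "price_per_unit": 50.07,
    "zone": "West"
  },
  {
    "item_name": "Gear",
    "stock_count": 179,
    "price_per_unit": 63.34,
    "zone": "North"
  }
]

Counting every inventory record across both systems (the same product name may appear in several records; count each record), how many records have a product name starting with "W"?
2

Schema mapping: "sku_description" (warehouse_gamma) = "item_name" (warehouse_beta) = product name

Records with product name starting with "W" in warehouse_gamma: 2
Records with product name starting with "W" in warehouse_beta: 0

Total: 2 + 0 = 2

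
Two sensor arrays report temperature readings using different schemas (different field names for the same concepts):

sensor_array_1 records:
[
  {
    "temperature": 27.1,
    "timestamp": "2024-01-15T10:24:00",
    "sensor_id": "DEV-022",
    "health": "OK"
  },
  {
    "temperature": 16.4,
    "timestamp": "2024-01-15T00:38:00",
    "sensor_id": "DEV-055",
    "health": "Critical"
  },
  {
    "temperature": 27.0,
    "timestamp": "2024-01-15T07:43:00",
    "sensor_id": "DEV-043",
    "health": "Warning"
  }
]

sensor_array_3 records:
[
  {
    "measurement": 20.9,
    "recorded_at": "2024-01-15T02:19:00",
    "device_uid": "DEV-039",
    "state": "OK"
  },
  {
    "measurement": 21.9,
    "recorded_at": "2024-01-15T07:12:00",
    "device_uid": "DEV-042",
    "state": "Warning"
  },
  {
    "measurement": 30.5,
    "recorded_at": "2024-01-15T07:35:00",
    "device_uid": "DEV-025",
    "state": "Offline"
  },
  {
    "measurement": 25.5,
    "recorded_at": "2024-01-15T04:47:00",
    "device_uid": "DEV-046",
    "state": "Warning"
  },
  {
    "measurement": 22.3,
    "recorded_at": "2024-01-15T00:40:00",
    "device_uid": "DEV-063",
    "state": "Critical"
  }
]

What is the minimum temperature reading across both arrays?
16.4

Schema mapping: "temperature" (sensor_array_1) = "measurement" (sensor_array_3) = temperature reading

Minimum in sensor_array_1: 16.4
Minimum in sensor_array_3: 20.9

Overall minimum: min(16.4, 20.9) = 16.4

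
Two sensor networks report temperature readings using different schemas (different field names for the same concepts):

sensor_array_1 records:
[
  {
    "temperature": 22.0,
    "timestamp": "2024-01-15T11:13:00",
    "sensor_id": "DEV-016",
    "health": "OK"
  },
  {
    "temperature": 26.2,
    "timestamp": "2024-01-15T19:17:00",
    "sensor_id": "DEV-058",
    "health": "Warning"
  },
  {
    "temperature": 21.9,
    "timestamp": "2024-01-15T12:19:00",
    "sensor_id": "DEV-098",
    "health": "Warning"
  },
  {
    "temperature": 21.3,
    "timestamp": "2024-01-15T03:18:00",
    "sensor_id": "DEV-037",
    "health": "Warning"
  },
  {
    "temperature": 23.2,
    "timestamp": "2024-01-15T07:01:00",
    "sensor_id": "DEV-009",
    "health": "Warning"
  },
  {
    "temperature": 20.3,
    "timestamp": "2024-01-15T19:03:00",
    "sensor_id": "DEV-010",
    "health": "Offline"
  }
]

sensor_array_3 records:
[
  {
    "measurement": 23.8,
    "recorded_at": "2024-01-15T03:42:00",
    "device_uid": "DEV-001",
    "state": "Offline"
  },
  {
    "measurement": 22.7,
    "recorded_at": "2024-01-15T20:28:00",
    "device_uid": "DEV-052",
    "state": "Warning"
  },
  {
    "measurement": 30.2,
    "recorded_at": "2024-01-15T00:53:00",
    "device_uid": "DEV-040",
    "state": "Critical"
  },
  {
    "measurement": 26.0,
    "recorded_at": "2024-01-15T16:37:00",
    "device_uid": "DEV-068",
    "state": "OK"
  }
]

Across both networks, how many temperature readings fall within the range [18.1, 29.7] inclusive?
9

Schema mapping: "temperature" (sensor_array_1) = "measurement" (sensor_array_3) = temperature

Readings in [18.1, 29.7] from sensor_array_1: 6
Readings in [18.1, 29.7] from sensor_array_3: 3

Total count: 6 + 3 = 9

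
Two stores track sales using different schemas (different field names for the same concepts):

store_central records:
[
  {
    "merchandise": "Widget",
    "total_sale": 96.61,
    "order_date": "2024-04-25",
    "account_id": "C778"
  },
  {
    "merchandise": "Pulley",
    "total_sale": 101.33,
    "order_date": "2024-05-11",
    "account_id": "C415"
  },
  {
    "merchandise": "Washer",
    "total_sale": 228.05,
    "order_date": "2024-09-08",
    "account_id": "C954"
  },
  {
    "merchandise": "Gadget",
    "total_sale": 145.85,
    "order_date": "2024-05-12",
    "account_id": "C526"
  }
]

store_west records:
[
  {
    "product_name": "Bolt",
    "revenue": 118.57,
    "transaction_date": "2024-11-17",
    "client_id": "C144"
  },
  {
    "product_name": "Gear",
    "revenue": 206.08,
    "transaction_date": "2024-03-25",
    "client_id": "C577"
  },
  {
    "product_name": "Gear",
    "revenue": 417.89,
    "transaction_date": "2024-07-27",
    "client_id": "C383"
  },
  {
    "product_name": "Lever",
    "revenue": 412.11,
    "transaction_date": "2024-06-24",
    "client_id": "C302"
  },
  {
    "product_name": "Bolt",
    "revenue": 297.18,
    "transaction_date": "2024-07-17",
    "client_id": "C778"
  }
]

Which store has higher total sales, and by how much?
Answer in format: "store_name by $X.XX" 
store_west by $879.99

Schema mapping: "total_sale" (store_central) = "revenue" (store_west) = sale amount

Total for store_central: 571.84
Total for store_west: 1451.83

Difference: |571.84 - 1451.83| = 879.99
store_west has higher sales by $879.99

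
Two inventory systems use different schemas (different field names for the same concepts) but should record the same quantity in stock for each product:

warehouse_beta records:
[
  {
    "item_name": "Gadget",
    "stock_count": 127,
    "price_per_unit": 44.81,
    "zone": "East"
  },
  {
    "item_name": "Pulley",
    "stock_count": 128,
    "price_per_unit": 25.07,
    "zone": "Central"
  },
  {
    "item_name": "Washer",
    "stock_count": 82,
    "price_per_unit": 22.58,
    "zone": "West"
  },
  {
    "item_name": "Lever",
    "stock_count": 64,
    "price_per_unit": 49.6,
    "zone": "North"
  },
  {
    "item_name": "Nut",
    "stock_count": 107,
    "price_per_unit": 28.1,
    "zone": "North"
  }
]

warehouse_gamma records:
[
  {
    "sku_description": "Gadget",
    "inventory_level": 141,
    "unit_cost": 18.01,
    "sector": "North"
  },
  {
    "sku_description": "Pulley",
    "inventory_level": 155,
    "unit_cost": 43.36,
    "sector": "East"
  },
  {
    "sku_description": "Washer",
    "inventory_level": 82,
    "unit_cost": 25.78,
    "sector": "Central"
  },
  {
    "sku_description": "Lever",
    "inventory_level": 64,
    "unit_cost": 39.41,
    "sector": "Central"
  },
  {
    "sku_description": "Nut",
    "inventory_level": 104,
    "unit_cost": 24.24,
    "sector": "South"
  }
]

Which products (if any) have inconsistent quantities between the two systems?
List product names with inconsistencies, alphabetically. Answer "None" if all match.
Gadget, Nut, Pulley

Schema mappings:
- "item_name" (warehouse_beta) = "sku_description" (warehouse_gamma) = product name
- "stock_count" (warehouse_beta) = "inventory_level" (warehouse_gamma) = quantity

Comparison:
  Gadget: 127 vs 141 - MISMATCH
  Pulley: 128 vs 155 - MISMATCH
  Washer: 82 vs 82 - MATCH
  Lever: 64 vs 64 - MATCH
  Nut: 107 vs 104 - MISMATCH

Products with inconsistencies: Gadget, Nut, Pulley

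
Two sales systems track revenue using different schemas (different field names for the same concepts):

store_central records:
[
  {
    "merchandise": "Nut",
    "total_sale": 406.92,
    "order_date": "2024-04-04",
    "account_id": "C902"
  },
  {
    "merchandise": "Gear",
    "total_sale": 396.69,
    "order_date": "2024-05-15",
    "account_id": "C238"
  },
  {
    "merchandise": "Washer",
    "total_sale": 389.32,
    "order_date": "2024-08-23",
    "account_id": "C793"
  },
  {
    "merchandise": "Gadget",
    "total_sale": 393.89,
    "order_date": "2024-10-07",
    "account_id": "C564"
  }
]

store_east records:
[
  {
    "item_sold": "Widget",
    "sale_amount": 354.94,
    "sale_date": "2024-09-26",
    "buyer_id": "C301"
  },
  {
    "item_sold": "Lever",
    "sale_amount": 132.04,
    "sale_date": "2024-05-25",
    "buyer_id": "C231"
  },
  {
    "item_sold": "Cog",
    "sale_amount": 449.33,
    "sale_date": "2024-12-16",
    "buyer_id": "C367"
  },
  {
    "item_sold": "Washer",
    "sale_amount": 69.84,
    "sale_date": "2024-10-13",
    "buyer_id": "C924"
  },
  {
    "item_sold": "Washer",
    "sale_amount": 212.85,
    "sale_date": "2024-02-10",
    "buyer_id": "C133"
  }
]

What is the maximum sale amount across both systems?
449.33

Reconcile: "total_sale" (store_central) = "sale_amount" (store_east) = sale amount

Maximum in store_central: 406.92
Maximum in store_east: 449.33

Overall maximum: max(406.92, 449.33) = 449.33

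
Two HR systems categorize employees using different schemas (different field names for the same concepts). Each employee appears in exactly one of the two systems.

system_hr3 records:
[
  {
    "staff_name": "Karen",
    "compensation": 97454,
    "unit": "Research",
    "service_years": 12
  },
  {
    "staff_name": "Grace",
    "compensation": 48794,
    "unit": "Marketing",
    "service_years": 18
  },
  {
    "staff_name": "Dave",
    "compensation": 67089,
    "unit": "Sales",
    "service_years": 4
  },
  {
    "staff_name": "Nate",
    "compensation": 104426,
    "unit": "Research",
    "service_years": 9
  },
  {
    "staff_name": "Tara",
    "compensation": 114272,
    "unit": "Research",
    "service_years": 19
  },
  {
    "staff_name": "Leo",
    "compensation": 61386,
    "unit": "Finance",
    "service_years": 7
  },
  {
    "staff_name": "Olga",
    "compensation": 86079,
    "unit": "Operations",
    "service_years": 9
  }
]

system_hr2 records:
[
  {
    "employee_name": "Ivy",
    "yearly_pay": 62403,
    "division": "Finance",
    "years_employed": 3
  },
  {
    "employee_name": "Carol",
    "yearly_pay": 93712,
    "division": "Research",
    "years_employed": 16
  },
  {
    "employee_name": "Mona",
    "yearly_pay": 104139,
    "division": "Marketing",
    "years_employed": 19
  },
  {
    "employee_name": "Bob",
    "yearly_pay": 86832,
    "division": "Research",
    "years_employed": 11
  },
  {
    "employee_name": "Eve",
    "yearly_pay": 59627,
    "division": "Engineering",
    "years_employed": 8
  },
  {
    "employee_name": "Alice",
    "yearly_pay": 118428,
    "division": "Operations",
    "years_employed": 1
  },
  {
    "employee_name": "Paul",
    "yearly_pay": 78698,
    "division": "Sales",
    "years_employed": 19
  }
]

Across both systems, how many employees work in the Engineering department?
1

Schema mapping: "unit" (system_hr3) = "division" (system_hr2) = department

Engineering employees in system_hr3: 0
Engineering employees in system_hr2: 1

Total in Engineering: 0 + 1 = 1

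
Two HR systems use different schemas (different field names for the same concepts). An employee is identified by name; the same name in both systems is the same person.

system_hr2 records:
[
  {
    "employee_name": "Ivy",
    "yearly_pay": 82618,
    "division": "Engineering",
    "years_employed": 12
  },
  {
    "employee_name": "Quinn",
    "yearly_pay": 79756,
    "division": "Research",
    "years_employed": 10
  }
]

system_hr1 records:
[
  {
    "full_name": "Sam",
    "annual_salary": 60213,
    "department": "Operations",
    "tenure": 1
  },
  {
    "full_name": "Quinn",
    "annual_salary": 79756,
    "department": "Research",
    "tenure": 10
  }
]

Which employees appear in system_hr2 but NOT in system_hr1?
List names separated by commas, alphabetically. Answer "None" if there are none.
Ivy

Schema mapping: "employee_name" (system_hr2) = "full_name" (system_hr1) = employee name

Names in system_hr2: ['Ivy', 'Quinn']
Names in system_hr1: ['Quinn', 'Sam']

In system_hr2 but not system_hr1: ['Ivy']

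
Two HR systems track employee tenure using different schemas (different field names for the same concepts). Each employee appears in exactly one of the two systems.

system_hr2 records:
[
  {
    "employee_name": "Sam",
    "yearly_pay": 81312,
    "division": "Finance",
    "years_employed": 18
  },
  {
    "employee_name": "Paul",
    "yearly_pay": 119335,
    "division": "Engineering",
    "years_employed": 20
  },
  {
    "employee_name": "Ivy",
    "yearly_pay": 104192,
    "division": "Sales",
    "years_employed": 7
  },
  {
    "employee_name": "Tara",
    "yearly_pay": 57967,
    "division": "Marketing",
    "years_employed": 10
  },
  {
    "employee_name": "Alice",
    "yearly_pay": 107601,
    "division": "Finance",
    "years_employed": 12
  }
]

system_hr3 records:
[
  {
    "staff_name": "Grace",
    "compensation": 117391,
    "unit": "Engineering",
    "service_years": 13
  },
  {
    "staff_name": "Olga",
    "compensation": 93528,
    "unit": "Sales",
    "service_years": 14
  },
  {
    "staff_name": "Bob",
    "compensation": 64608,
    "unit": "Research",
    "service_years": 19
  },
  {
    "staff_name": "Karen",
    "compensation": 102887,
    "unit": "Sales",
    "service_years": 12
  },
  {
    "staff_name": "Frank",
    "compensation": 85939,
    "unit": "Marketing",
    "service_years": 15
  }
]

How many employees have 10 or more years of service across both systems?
9

Reconcile schemas: "years_employed" (system_hr2) = "service_years" (system_hr3) = years of service

From system_hr2: 4 employees with >= 10 years
From system_hr3: 5 employees with >= 10 years

Total: 4 + 5 = 9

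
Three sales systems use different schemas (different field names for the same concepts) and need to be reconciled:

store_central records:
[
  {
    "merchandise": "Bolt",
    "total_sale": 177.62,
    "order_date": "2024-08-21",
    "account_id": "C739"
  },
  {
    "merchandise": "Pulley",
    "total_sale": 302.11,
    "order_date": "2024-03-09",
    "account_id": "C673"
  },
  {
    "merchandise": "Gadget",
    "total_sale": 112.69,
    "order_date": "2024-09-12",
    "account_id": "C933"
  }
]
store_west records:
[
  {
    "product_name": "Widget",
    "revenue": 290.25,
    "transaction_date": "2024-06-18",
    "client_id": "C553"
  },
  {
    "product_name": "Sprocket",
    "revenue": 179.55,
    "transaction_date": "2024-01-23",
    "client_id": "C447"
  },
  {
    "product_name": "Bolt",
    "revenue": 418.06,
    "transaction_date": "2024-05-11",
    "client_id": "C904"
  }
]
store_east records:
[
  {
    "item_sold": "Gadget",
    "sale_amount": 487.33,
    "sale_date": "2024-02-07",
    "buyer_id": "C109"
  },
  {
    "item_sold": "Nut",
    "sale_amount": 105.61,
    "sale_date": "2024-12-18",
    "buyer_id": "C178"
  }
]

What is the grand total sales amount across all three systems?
2073.22

Schema reconciliation - all amount fields map to sale amount:

store_central (total_sale): 592.42
store_west (revenue): 887.86
store_east (sale_amount): 592.94

Grand total: 2073.22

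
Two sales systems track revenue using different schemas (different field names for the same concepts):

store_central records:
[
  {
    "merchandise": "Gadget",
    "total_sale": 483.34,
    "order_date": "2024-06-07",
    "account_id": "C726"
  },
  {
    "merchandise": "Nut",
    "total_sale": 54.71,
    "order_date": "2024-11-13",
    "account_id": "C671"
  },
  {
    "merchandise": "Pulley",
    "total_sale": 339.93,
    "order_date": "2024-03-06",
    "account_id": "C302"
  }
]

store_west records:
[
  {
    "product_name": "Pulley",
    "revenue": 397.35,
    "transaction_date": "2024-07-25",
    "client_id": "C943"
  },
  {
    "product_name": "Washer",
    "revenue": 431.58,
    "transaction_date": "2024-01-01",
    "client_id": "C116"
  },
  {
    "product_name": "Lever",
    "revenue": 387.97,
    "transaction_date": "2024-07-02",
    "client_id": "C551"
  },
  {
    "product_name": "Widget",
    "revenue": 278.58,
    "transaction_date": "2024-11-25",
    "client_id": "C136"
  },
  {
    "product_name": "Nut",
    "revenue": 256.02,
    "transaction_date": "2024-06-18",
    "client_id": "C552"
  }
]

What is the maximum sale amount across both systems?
483.34

Reconcile: "total_sale" (store_central) = "revenue" (store_west) = sale amount

Maximum in store_central: 483.34
Maximum in store_west: 431.58

Overall maximum: max(483.34, 431.58) = 483.34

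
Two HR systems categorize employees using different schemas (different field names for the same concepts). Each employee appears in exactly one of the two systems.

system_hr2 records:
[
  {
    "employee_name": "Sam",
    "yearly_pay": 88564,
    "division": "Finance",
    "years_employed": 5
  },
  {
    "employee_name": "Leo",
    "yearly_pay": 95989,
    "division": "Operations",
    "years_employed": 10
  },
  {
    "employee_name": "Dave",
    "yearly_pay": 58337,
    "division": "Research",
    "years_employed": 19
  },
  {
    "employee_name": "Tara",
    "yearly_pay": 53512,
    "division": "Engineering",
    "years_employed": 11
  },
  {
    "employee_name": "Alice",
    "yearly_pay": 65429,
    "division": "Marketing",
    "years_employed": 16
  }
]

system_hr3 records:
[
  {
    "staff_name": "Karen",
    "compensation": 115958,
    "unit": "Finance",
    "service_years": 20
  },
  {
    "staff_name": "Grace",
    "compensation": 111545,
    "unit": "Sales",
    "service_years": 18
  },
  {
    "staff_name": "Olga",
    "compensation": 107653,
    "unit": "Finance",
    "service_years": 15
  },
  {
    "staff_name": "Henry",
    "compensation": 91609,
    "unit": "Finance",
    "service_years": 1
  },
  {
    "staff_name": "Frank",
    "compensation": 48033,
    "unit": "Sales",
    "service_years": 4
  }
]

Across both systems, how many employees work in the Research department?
1

Schema mapping: "division" (system_hr2) = "unit" (system_hr3) = department

Research employees in system_hr2: 1
Research employees in system_hr3: 0

Total in Research: 1 + 0 = 1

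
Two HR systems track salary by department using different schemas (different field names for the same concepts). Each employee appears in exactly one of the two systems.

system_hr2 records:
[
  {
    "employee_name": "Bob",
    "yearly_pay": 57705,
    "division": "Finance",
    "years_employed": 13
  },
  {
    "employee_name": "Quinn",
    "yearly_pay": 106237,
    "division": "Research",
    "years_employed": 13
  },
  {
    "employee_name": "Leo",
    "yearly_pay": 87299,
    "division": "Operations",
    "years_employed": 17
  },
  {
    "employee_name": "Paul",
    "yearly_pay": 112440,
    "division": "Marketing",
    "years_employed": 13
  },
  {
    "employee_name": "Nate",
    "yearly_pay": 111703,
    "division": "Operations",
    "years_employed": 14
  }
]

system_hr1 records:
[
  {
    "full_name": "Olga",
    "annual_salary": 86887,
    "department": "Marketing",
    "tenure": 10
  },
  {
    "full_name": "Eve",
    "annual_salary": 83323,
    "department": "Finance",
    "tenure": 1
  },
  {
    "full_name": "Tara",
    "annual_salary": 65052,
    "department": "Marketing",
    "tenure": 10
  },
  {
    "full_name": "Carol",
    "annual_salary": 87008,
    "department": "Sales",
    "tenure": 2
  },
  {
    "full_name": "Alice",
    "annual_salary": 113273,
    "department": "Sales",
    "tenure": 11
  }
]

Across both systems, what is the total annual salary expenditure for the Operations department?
199002

Schema mappings:
- "division" (system_hr2) = "department" (system_hr1) = department
- "yearly_pay" (system_hr2) = "annual_salary" (system_hr1) = salary

Operations salaries from system_hr2: 199002
Operations salaries from system_hr1: 0

Total: 199002 + 0 = 199002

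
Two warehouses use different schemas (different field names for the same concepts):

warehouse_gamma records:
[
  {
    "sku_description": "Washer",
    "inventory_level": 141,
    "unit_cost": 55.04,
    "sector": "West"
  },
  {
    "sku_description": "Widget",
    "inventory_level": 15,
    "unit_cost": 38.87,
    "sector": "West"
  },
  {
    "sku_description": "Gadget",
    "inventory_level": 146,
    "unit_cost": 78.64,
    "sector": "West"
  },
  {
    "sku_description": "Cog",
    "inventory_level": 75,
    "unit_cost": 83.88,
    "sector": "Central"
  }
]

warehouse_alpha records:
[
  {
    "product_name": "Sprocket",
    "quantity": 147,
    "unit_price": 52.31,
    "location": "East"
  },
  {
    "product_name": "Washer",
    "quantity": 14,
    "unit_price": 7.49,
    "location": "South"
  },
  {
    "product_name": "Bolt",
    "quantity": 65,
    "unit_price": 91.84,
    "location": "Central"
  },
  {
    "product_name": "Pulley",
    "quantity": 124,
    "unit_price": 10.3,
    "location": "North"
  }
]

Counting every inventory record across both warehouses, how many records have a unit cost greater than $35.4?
6

Schema mapping: "unit_cost" (warehouse_gamma) = "unit_price" (warehouse_alpha) = unit cost

Records > $35.4 in warehouse_gamma: 4
Records > $35.4 in warehouse_alpha: 2

Total count: 4 + 2 = 6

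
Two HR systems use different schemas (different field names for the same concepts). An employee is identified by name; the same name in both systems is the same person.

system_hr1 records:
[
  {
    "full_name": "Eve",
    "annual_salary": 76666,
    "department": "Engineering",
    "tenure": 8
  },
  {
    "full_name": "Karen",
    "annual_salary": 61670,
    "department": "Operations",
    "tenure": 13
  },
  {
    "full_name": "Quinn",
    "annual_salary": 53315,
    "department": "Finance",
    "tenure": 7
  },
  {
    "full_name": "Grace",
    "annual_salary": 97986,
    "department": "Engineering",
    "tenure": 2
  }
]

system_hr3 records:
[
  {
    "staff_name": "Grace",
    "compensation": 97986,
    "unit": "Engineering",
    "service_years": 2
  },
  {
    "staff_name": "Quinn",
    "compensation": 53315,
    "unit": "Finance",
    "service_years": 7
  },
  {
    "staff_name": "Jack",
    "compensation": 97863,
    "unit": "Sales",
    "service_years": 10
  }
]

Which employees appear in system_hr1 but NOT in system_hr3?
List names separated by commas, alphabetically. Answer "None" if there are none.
Eve, Karen

Schema mapping: "full_name" (system_hr1) = "staff_name" (system_hr3) = employee name

Names in system_hr1: ['Eve', 'Grace', 'Karen', 'Quinn']
Names in system_hr3: ['Grace', 'Jack', 'Quinn']

In system_hr1 but not system_hr3: ['Eve', 'Karen']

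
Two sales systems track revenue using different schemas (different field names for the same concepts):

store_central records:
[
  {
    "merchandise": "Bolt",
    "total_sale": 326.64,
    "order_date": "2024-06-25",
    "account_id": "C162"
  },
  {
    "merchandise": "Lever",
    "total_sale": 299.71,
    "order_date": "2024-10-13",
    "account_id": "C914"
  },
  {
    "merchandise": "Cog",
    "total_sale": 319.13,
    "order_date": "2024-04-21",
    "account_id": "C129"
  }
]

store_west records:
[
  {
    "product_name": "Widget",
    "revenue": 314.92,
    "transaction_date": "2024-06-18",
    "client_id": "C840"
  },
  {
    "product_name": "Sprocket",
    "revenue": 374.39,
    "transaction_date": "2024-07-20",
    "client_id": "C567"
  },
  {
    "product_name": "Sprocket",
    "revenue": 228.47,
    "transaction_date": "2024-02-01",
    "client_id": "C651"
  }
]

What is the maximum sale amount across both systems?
374.39

Reconcile: "total_sale" (store_central) = "revenue" (store_west) = sale amount

Maximum in store_central: 326.64
Maximum in store_west: 374.39

Overall maximum: max(326.64, 374.39) = 374.39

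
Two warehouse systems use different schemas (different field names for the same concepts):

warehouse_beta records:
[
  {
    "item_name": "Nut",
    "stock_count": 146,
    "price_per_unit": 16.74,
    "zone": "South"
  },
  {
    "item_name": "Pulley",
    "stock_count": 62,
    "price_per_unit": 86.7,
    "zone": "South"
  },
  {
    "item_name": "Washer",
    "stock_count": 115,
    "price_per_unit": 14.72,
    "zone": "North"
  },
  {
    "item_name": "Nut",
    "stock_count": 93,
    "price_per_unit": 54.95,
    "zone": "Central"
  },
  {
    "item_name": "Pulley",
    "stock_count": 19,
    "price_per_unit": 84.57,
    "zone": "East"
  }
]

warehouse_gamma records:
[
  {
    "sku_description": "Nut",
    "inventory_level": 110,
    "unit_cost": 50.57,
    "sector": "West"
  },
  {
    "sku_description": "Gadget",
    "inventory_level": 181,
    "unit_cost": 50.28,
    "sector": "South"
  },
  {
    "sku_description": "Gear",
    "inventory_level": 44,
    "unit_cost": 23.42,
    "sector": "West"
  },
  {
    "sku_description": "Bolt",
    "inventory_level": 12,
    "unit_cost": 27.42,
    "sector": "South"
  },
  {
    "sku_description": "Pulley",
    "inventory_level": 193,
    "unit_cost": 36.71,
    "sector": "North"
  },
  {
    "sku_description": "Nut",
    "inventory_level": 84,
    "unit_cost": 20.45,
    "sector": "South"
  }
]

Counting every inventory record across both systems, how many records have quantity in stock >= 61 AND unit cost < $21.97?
3

Schema mappings:
- "stock_count" (warehouse_beta) = "inventory_level" (warehouse_gamma) = quantity
- "price_per_unit" (warehouse_beta) = "unit_cost" (warehouse_gamma) = unit cost

Records meeting both conditions in warehouse_beta: 2
Records meeting both conditions in warehouse_gamma: 1

Total: 2 + 1 = 3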